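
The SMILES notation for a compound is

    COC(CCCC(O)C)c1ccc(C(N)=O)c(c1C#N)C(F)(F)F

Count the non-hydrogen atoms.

24

Every atom symbol written in the SMILES (organic subset) is one heavy atom; implicit H are not written.
Heavy atoms by element → C:16, F:3, N:2, O:3.
Total: 24.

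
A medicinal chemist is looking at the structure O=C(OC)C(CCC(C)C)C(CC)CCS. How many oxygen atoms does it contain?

Scan the SMILES for O atoms (remember two-letter symbols like Cl and Br are single atoms).
Oxygen count: 2.

2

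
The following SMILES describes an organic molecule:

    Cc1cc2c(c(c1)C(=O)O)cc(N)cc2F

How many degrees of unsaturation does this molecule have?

Molecular formula: C12H10FNO2.
DoU = (2C + 2 + N − H − X) / 2, where X is the halogen count and O/S are ignored.
    = (2·12 + 2 + 1 − 10 − 1) / 2 = 16 / 2 = 8.

8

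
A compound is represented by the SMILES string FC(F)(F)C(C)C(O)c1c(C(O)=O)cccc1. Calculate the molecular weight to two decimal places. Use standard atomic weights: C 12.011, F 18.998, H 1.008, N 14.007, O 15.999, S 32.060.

248.20 g/mol

First, the molecular formula is C11H11F3O3 (counting implicit H from valence).
  C: 11 × 12.011 = 132.121
  F: 3 × 18.998 = 56.994
  H: 11 × 1.008 = 11.088
  O: 3 × 15.999 = 47.997
Sum: 11×12.011 + 3×18.998 + 11×1.008 + 3×15.999 = 248.200 → 248.20 g/mol.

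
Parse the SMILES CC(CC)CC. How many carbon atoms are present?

Count every carbon token in the SMILES (each C, including those in ring-closure positions and inside branches).
Carbon count: 6.

6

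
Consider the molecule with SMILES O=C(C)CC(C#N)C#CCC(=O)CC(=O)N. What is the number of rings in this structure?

0

In SMILES, each pair of matching ring-closure digits denotes one ring-closing bond; the number of such bonds equals the number of independent rings.
Ring-closure bonds here: 0.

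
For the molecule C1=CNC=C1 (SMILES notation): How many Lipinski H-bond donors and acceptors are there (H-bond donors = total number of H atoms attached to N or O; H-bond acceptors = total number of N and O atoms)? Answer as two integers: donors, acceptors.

Donors: find every N or O and count the H atoms it carries.
  atom 3 (N): bond orders sum to 2 → 1 H
Lipinski HBD = 1.
Acceptors: N atoms = 1, O atoms = 0 → HBA = 1.

1, 1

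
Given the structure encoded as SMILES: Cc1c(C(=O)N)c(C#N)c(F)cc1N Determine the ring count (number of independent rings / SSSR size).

In SMILES, each pair of matching ring-closure digits denotes one ring-closing bond; the number of such bonds equals the number of independent rings.
Ring-closure bonds here: 1.

1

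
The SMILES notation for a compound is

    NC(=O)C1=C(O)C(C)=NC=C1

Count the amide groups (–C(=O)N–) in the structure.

1

The amide motif appears at heavy-atom position 2 in the SMILES.
Other groups present: 1 hydroxyl.
Amide count: 1.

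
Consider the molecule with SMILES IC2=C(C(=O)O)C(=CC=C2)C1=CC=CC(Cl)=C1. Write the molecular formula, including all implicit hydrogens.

Walk through each heavy atom and fill implicit hydrogens from standard valence (C 4, N 3, O 2, S 2, halogen 1):
  atom 1: I (halogen, monovalent) → 0 H
  atom 2: C, bond orders sum to 4 (valence 4) → 0 H
  atom 3: C, bond orders sum to 4 (valence 4) → 0 H
  atom 4: C, bond orders sum to 4 (valence 4) → 0 H
  atom 5: O, bond orders sum to 2 (valence 2) → 0 H
  atom 6: O, bond orders sum to 1 (valence 2) → 1 H
  atom 7: C, bond orders sum to 4 (valence 4) → 0 H
  atom 8: C, bond orders sum to 3 (valence 4) → 1 H
  atom 9: C, bond orders sum to 3 (valence 4) → 1 H
  atom 10: C, bond orders sum to 3 (valence 4) → 1 H
  atom 11: C, bond orders sum to 4 (valence 4) → 0 H
  atom 12: C, bond orders sum to 3 (valence 4) → 1 H
  atom 13: C, bond orders sum to 3 (valence 4) → 1 H
  atom 14: C, bond orders sum to 3 (valence 4) → 1 H
  atom 15: C, bond orders sum to 4 (valence 4) → 0 H
  atom 16: Cl (halogen, monovalent) → 0 H
  atom 17: C, bond orders sum to 3 (valence 4) → 1 H
Totals → C:13, H:8, Cl:1, I:1, O:2.
In Hill order: C13H8ClIO2.

C13H8ClIO2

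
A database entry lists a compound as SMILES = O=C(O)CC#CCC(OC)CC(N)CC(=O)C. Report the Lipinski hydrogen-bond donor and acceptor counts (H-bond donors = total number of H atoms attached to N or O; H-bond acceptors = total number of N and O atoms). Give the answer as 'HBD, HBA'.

3, 5

Donors: find every N or O and count the H atoms it carries.
  atom 1 (O): bond orders sum to 2 → 0 H
  atom 3 (O): bond orders sum to 1 → 1 H
  atom 9 (O): bond orders sum to 2 → 0 H
  atom 13 (N): bond orders sum to 1 → 2 H
  atom 16 (O): bond orders sum to 2 → 0 H
Lipinski HBD = 3.
Acceptors: N atoms = 1, O atoms = 4 → HBA = 5.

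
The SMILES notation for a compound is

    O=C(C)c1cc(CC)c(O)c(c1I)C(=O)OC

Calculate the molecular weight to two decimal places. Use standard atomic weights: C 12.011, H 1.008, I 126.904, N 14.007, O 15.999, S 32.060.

348.14 g/mol

First, the molecular formula is C12H13IO4 (counting implicit H from valence).
  C: 12 × 12.011 = 144.132
  H: 13 × 1.008 = 13.104
  I: 1 × 126.904 = 126.904
  O: 4 × 15.999 = 63.996
Sum: 12×12.011 + 13×1.008 + 1×126.904 + 4×15.999 = 348.136 → 348.14 g/mol.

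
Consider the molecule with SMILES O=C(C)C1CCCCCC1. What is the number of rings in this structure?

1

In SMILES, each pair of matching ring-closure digits denotes one ring-closing bond; the number of such bonds equals the number of independent rings.
Ring-closure bonds here: 1.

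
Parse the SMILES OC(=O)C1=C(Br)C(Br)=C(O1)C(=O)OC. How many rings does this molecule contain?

1

In SMILES, each pair of matching ring-closure digits denotes one ring-closing bond; the number of such bonds equals the number of independent rings.
Ring-closure bonds here: 1.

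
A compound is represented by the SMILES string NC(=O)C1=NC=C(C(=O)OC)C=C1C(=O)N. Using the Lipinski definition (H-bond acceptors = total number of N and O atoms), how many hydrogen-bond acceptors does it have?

N atoms: 3; O atoms: 4.
Lipinski HBA = 3 + 4 = 7.

7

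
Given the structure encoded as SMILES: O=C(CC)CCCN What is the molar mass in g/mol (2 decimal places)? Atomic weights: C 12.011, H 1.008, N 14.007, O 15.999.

115.18 g/mol

First, the molecular formula is C6H13NO (counting implicit H from valence).
  C: 6 × 12.011 = 72.066
  H: 13 × 1.008 = 13.104
  N: 1 × 14.007 = 14.007
  O: 1 × 15.999 = 15.999
Sum: 6×12.011 + 13×1.008 + 1×14.007 + 1×15.999 = 115.176 → 115.18 g/mol.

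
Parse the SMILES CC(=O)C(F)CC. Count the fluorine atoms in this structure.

Scan the SMILES for F atoms (remember two-letter symbols like Cl and Br are single atoms).
Fluorine count: 1.

1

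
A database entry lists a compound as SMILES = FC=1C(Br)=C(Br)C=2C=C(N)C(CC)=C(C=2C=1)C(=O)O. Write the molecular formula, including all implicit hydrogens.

C13H10Br2FNO2

Walk through each heavy atom and fill implicit hydrogens from standard valence (C 4, N 3, O 2, S 2, halogen 1):
  atom 1: F (halogen, monovalent) → 0 H
  atom 2: C, bond orders sum to 4 (valence 4) → 0 H
  atom 3: C, bond orders sum to 4 (valence 4) → 0 H
  atom 4: Br (halogen, monovalent) → 0 H
  atom 5: C, bond orders sum to 4 (valence 4) → 0 H
  atom 6: Br (halogen, monovalent) → 0 H
  atom 7: C, bond orders sum to 4 (valence 4) → 0 H
  atom 8: C, bond orders sum to 3 (valence 4) → 1 H
  atom 9: C, bond orders sum to 4 (valence 4) → 0 H
  atom 10: N, bond orders sum to 1 (valence 3) → 2 H
  atom 11: C, bond orders sum to 4 (valence 4) → 0 H
  atom 12: C, bond orders sum to 2 (valence 4) → 2 H
  atom 13: C, bond orders sum to 1 (valence 4) → 3 H
  atom 14: C, bond orders sum to 4 (valence 4) → 0 H
  atom 15: C, bond orders sum to 4 (valence 4) → 0 H
  atom 16: C, bond orders sum to 3 (valence 4) → 1 H
  atom 17: C, bond orders sum to 4 (valence 4) → 0 H
  atom 18: O, bond orders sum to 2 (valence 2) → 0 H
  atom 19: O, bond orders sum to 1 (valence 2) → 1 H
Totals → C:13, H:10, Br:2, F:1, N:1, O:2.
In Hill order: C13H10Br2FNO2.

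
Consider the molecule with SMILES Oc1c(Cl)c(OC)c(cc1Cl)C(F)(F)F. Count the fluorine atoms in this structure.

3

Scan the SMILES for F atoms (remember two-letter symbols like Cl and Br are single atoms).
Fluorine count: 3.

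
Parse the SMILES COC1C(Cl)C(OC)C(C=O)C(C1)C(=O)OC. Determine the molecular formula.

C11H17ClO5

Walk through each heavy atom and fill implicit hydrogens from standard valence (C 4, N 3, O 2, S 2, halogen 1):
  atom 1: C, bond orders sum to 1 (valence 4) → 3 H
  atom 2: O, bond orders sum to 2 (valence 2) → 0 H
  atom 3: C, bond orders sum to 3 (valence 4) → 1 H
  atom 4: C, bond orders sum to 3 (valence 4) → 1 H
  atom 5: Cl (halogen, monovalent) → 0 H
  atom 6: C, bond orders sum to 3 (valence 4) → 1 H
  atom 7: O, bond orders sum to 2 (valence 2) → 0 H
  atom 8: C, bond orders sum to 1 (valence 4) → 3 H
  atom 9: C, bond orders sum to 3 (valence 4) → 1 H
  atom 10: C, bond orders sum to 3 (valence 4) → 1 H
  atom 11: O, bond orders sum to 2 (valence 2) → 0 H
  atom 12: C, bond orders sum to 3 (valence 4) → 1 H
  atom 13: C, bond orders sum to 2 (valence 4) → 2 H
  atom 14: C, bond orders sum to 4 (valence 4) → 0 H
  atom 15: O, bond orders sum to 2 (valence 2) → 0 H
  atom 16: O, bond orders sum to 2 (valence 2) → 0 H
  atom 17: C, bond orders sum to 1 (valence 4) → 3 H
Totals → C:11, H:17, Cl:1, O:5.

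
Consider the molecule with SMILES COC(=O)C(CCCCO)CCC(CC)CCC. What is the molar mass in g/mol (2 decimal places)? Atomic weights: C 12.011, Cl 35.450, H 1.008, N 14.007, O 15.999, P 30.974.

258.40 g/mol

First, the molecular formula is C15H30O3 (counting implicit H from valence).
  C: 15 × 12.011 = 180.165
  H: 30 × 1.008 = 30.240
  O: 3 × 15.999 = 47.997
Sum: 15×12.011 + 30×1.008 + 3×15.999 = 258.402 → 258.40 g/mol.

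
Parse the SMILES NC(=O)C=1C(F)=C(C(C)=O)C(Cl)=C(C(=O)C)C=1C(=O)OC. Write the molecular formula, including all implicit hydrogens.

Walk through each heavy atom and fill implicit hydrogens from standard valence (C 4, N 3, O 2, S 2, halogen 1):
  atom 1: N, bond orders sum to 1 (valence 3) → 2 H
  atom 2: C, bond orders sum to 4 (valence 4) → 0 H
  atom 3: O, bond orders sum to 2 (valence 2) → 0 H
  atom 4: C, bond orders sum to 4 (valence 4) → 0 H
  atom 5: C, bond orders sum to 4 (valence 4) → 0 H
  atom 6: F (halogen, monovalent) → 0 H
  atom 7: C, bond orders sum to 4 (valence 4) → 0 H
  atom 8: C, bond orders sum to 4 (valence 4) → 0 H
  atom 9: C, bond orders sum to 1 (valence 4) → 3 H
  atom 10: O, bond orders sum to 2 (valence 2) → 0 H
  atom 11: C, bond orders sum to 4 (valence 4) → 0 H
  atom 12: Cl (halogen, monovalent) → 0 H
  atom 13: C, bond orders sum to 4 (valence 4) → 0 H
  atom 14: C, bond orders sum to 4 (valence 4) → 0 H
  atom 15: O, bond orders sum to 2 (valence 2) → 0 H
  atom 16: C, bond orders sum to 1 (valence 4) → 3 H
  atom 17: C, bond orders sum to 4 (valence 4) → 0 H
  atom 18: C, bond orders sum to 4 (valence 4) → 0 H
  atom 19: O, bond orders sum to 2 (valence 2) → 0 H
  atom 20: O, bond orders sum to 2 (valence 2) → 0 H
  atom 21: C, bond orders sum to 1 (valence 4) → 3 H
Totals → C:13, H:11, Cl:1, F:1, N:1, O:5.

C13H11ClFNO5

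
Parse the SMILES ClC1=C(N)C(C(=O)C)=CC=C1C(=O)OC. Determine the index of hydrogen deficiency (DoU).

6

Molecular formula: C10H10ClNO3.
DoU = (2C + 2 + N − H − X) / 2, where X is the halogen count and O/S are ignored.
    = (2·10 + 2 + 1 − 10 − 1) / 2 = 12 / 2 = 6.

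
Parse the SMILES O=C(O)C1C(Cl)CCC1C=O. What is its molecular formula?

C7H9ClO3

Walk through each heavy atom and fill implicit hydrogens from standard valence (C 4, N 3, O 2, S 2, halogen 1):
  atom 1: O, bond orders sum to 2 (valence 2) → 0 H
  atom 2: C, bond orders sum to 4 (valence 4) → 0 H
  atom 3: O, bond orders sum to 1 (valence 2) → 1 H
  atom 4: C, bond orders sum to 3 (valence 4) → 1 H
  atom 5: C, bond orders sum to 3 (valence 4) → 1 H
  atom 6: Cl (halogen, monovalent) → 0 H
  atom 7: C, bond orders sum to 2 (valence 4) → 2 H
  atom 8: C, bond orders sum to 2 (valence 4) → 2 H
  atom 9: C, bond orders sum to 3 (valence 4) → 1 H
  atom 10: C, bond orders sum to 3 (valence 4) → 1 H
  atom 11: O, bond orders sum to 2 (valence 2) → 0 H
Totals → C:7, H:9, Cl:1, O:3.
In Hill order: C7H9ClO3.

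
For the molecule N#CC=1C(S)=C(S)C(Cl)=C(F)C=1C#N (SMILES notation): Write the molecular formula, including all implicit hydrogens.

Walk through each heavy atom and fill implicit hydrogens from standard valence (C 4, N 3, O 2, S 2, halogen 1):
  atom 1: N, bond orders sum to 3 (valence 3) → 0 H
  atom 2: C, bond orders sum to 4 (valence 4) → 0 H
  atom 3: C, bond orders sum to 4 (valence 4) → 0 H
  atom 4: C, bond orders sum to 4 (valence 4) → 0 H
  atom 5: S, bond orders sum to 1 (valence 2) → 1 H
  atom 6: C, bond orders sum to 4 (valence 4) → 0 H
  atom 7: S, bond orders sum to 1 (valence 2) → 1 H
  atom 8: C, bond orders sum to 4 (valence 4) → 0 H
  atom 9: Cl (halogen, monovalent) → 0 H
  atom 10: C, bond orders sum to 4 (valence 4) → 0 H
  atom 11: F (halogen, monovalent) → 0 H
  atom 12: C, bond orders sum to 4 (valence 4) → 0 H
  atom 13: C, bond orders sum to 4 (valence 4) → 0 H
  atom 14: N, bond orders sum to 3 (valence 3) → 0 H
Totals → C:8, H:2, Cl:1, F:1, N:2, S:2.
In Hill order: C8H2ClFN2S2.

C8H2ClFN2S2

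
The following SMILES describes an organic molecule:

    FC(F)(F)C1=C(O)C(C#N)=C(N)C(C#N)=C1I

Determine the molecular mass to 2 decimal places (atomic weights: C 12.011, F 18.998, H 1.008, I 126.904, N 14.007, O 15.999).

353.04 g/mol

First, the molecular formula is C9H3F3IN3O (counting implicit H from valence).
  C: 9 × 12.011 = 108.099
  F: 3 × 18.998 = 56.994
  H: 3 × 1.008 = 3.024
  I: 1 × 126.904 = 126.904
  N: 3 × 14.007 = 42.021
  O: 1 × 15.999 = 15.999
Sum: 9×12.011 + 3×18.998 + 3×1.008 + 1×126.904 + 3×14.007 + 1×15.999 = 353.041 → 353.04 g/mol.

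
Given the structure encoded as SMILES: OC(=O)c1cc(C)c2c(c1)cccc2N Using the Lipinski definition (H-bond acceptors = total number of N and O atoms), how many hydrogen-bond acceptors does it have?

N atoms: 1; O atoms: 2.
Lipinski HBA = 1 + 2 = 3.

3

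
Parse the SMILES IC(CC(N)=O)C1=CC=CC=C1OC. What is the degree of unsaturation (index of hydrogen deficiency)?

Degree of unsaturation = (number of rings) + (number of π bonds).
Ring closures in the SMILES: 1.
π bonds: 4 double bonds (each 1 DoU) → 4 DoU from unsaturation.
Total DoU = 1 + 4 = 5.

5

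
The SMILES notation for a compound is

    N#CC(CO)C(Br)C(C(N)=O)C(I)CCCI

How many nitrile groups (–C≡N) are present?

1

The nitrile motif appears at heavy-atom position 2 in the SMILES.
Other groups present: 1 amide, 1 hydroxyl.
Nitrile count: 1.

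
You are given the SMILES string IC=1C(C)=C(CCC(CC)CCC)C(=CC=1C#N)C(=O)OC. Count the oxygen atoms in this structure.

2

Scan the SMILES for O atoms (remember two-letter symbols like Cl and Br are single atoms).
Oxygen count: 2.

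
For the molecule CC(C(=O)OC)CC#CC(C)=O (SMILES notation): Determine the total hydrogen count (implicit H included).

12

Walk through each heavy atom and fill implicit hydrogens from standard valence (C 4, N 3, O 2, S 2, halogen 1):
  atom 1: C, bond orders sum to 1 (valence 4) → 3 H
  atom 2: C, bond orders sum to 3 (valence 4) → 1 H
  atom 3: C, bond orders sum to 4 (valence 4) → 0 H
  atom 4: O, bond orders sum to 2 (valence 2) → 0 H
  atom 5: O, bond orders sum to 2 (valence 2) → 0 H
  atom 6: C, bond orders sum to 1 (valence 4) → 3 H
  atom 7: C, bond orders sum to 2 (valence 4) → 2 H
  atom 8: C, bond orders sum to 4 (valence 4) → 0 H
  atom 9: C, bond orders sum to 4 (valence 4) → 0 H
  atom 10: C, bond orders sum to 4 (valence 4) → 0 H
  atom 11: C, bond orders sum to 1 (valence 4) → 3 H
  atom 12: O, bond orders sum to 2 (valence 2) → 0 H
Total hydrogens: 12.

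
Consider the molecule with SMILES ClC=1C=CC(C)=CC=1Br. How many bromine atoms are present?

Scan the SMILES for Br atoms (remember two-letter symbols like Cl and Br are single atoms).
Bromine count: 1.

1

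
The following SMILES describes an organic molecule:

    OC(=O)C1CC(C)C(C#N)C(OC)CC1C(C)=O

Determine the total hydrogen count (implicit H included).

19

Walk through each heavy atom and fill implicit hydrogens from standard valence (C 4, N 3, O 2, S 2, halogen 1):
  atom 1: O, bond orders sum to 1 (valence 2) → 1 H
  atom 2: C, bond orders sum to 4 (valence 4) → 0 H
  atom 3: O, bond orders sum to 2 (valence 2) → 0 H
  atom 4: C, bond orders sum to 3 (valence 4) → 1 H
  atom 5: C, bond orders sum to 2 (valence 4) → 2 H
  atom 6: C, bond orders sum to 3 (valence 4) → 1 H
  atom 7: C, bond orders sum to 1 (valence 4) → 3 H
  atom 8: C, bond orders sum to 3 (valence 4) → 1 H
  atom 9: C, bond orders sum to 4 (valence 4) → 0 H
  atom 10: N, bond orders sum to 3 (valence 3) → 0 H
  atom 11: C, bond orders sum to 3 (valence 4) → 1 H
  atom 12: O, bond orders sum to 2 (valence 2) → 0 H
  atom 13: C, bond orders sum to 1 (valence 4) → 3 H
  atom 14: C, bond orders sum to 2 (valence 4) → 2 H
  atom 15: C, bond orders sum to 3 (valence 4) → 1 H
  atom 16: C, bond orders sum to 4 (valence 4) → 0 H
  atom 17: C, bond orders sum to 1 (valence 4) → 3 H
  atom 18: O, bond orders sum to 2 (valence 2) → 0 H
Total hydrogens: 19.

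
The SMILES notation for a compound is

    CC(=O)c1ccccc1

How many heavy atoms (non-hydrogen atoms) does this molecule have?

Every atom symbol written in the SMILES (organic subset) is one heavy atom; implicit H are not written.
Heavy atoms by element → C:8, O:1.
Total: 9.

9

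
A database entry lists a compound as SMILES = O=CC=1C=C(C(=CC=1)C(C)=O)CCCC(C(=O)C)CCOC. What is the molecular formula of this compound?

Walk through each heavy atom and fill implicit hydrogens from standard valence (C 4, N 3, O 2, S 2, halogen 1):
  atom 1: O, bond orders sum to 2 (valence 2) → 0 H
  atom 2: C, bond orders sum to 3 (valence 4) → 1 H
  atom 3: C, bond orders sum to 4 (valence 4) → 0 H
  atom 4: C, bond orders sum to 3 (valence 4) → 1 H
  atom 5: C, bond orders sum to 4 (valence 4) → 0 H
  atom 6: C, bond orders sum to 4 (valence 4) → 0 H
  atom 7: C, bond orders sum to 3 (valence 4) → 1 H
  atom 8: C, bond orders sum to 3 (valence 4) → 1 H
  atom 9: C, bond orders sum to 4 (valence 4) → 0 H
  atom 10: C, bond orders sum to 1 (valence 4) → 3 H
  atom 11: O, bond orders sum to 2 (valence 2) → 0 H
  atom 12: C, bond orders sum to 2 (valence 4) → 2 H
  atom 13: C, bond orders sum to 2 (valence 4) → 2 H
  atom 14: C, bond orders sum to 2 (valence 4) → 2 H
  atom 15: C, bond orders sum to 3 (valence 4) → 1 H
  atom 16: C, bond orders sum to 4 (valence 4) → 0 H
  atom 17: O, bond orders sum to 2 (valence 2) → 0 H
  atom 18: C, bond orders sum to 1 (valence 4) → 3 H
  atom 19: C, bond orders sum to 2 (valence 4) → 2 H
  atom 20: C, bond orders sum to 2 (valence 4) → 2 H
  atom 21: O, bond orders sum to 2 (valence 2) → 0 H
  atom 22: C, bond orders sum to 1 (valence 4) → 3 H
Totals → C:18, H:24, O:4.

C18H24O4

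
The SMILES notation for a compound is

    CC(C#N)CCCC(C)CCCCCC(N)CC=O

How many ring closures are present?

In SMILES, each pair of matching ring-closure digits denotes one ring-closing bond; the number of such bonds equals the number of independent rings.
Ring-closure bonds here: 0.

0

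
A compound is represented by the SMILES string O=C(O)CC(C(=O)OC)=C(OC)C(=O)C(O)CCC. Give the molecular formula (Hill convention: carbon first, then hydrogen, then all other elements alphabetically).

Walk through each heavy atom and fill implicit hydrogens from standard valence (C 4, N 3, O 2, S 2, halogen 1):
  atom 1: O, bond orders sum to 2 (valence 2) → 0 H
  atom 2: C, bond orders sum to 4 (valence 4) → 0 H
  atom 3: O, bond orders sum to 1 (valence 2) → 1 H
  atom 4: C, bond orders sum to 2 (valence 4) → 2 H
  atom 5: C, bond orders sum to 4 (valence 4) → 0 H
  atom 6: C, bond orders sum to 4 (valence 4) → 0 H
  atom 7: O, bond orders sum to 2 (valence 2) → 0 H
  atom 8: O, bond orders sum to 2 (valence 2) → 0 H
  atom 9: C, bond orders sum to 1 (valence 4) → 3 H
  atom 10: C, bond orders sum to 4 (valence 4) → 0 H
  atom 11: O, bond orders sum to 2 (valence 2) → 0 H
  atom 12: C, bond orders sum to 1 (valence 4) → 3 H
  atom 13: C, bond orders sum to 4 (valence 4) → 0 H
  atom 14: O, bond orders sum to 2 (valence 2) → 0 H
  atom 15: C, bond orders sum to 3 (valence 4) → 1 H
  atom 16: O, bond orders sum to 1 (valence 2) → 1 H
  atom 17: C, bond orders sum to 2 (valence 4) → 2 H
  atom 18: C, bond orders sum to 2 (valence 4) → 2 H
  atom 19: C, bond orders sum to 1 (valence 4) → 3 H
Totals → C:12, H:18, O:7.

C12H18O7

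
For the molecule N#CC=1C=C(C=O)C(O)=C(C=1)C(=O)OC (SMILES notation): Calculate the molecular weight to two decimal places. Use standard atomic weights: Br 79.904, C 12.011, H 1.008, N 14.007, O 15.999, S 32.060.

205.17 g/mol

First, the molecular formula is C10H7NO4 (counting implicit H from valence).
  C: 10 × 12.011 = 120.110
  H: 7 × 1.008 = 7.056
  N: 1 × 14.007 = 14.007
  O: 4 × 15.999 = 63.996
Sum: 10×12.011 + 7×1.008 + 1×14.007 + 4×15.999 = 205.169 → 205.17 g/mol.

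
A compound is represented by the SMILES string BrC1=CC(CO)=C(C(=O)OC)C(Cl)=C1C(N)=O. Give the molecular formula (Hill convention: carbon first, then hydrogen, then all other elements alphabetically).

C10H9BrClNO4

Walk through each heavy atom and fill implicit hydrogens from standard valence (C 4, N 3, O 2, S 2, halogen 1):
  atom 1: Br (halogen, monovalent) → 0 H
  atom 2: C, bond orders sum to 4 (valence 4) → 0 H
  atom 3: C, bond orders sum to 3 (valence 4) → 1 H
  atom 4: C, bond orders sum to 4 (valence 4) → 0 H
  atom 5: C, bond orders sum to 2 (valence 4) → 2 H
  atom 6: O, bond orders sum to 1 (valence 2) → 1 H
  atom 7: C, bond orders sum to 4 (valence 4) → 0 H
  atom 8: C, bond orders sum to 4 (valence 4) → 0 H
  atom 9: O, bond orders sum to 2 (valence 2) → 0 H
  atom 10: O, bond orders sum to 2 (valence 2) → 0 H
  atom 11: C, bond orders sum to 1 (valence 4) → 3 H
  atom 12: C, bond orders sum to 4 (valence 4) → 0 H
  atom 13: Cl (halogen, monovalent) → 0 H
  atom 14: C, bond orders sum to 4 (valence 4) → 0 H
  atom 15: C, bond orders sum to 4 (valence 4) → 0 H
  atom 16: N, bond orders sum to 1 (valence 3) → 2 H
  atom 17: O, bond orders sum to 2 (valence 2) → 0 H
Totals → C:10, H:9, Br:1, Cl:1, N:1, O:4.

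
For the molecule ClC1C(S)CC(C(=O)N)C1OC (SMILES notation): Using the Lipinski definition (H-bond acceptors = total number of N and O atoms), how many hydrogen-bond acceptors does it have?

3

N atoms: 1; O atoms: 2.
Lipinski HBA = 1 + 2 = 3.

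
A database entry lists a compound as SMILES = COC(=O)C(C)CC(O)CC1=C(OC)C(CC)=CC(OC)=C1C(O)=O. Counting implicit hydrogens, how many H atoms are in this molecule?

26

Walk through each heavy atom and fill implicit hydrogens from standard valence (C 4, N 3, O 2, S 2, halogen 1):
  atom 1: C, bond orders sum to 1 (valence 4) → 3 H
  atom 2: O, bond orders sum to 2 (valence 2) → 0 H
  atom 3: C, bond orders sum to 4 (valence 4) → 0 H
  atom 4: O, bond orders sum to 2 (valence 2) → 0 H
  atom 5: C, bond orders sum to 3 (valence 4) → 1 H
  atom 6: C, bond orders sum to 1 (valence 4) → 3 H
  atom 7: C, bond orders sum to 2 (valence 4) → 2 H
  atom 8: C, bond orders sum to 3 (valence 4) → 1 H
  atom 9: O, bond orders sum to 1 (valence 2) → 1 H
  atom 10: C, bond orders sum to 2 (valence 4) → 2 H
  atom 11: C, bond orders sum to 4 (valence 4) → 0 H
  atom 12: C, bond orders sum to 4 (valence 4) → 0 H
  atom 13: O, bond orders sum to 2 (valence 2) → 0 H
  atom 14: C, bond orders sum to 1 (valence 4) → 3 H
  atom 15: C, bond orders sum to 4 (valence 4) → 0 H
  atom 16: C, bond orders sum to 2 (valence 4) → 2 H
  atom 17: C, bond orders sum to 1 (valence 4) → 3 H
  atom 18: C, bond orders sum to 3 (valence 4) → 1 H
  atom 19: C, bond orders sum to 4 (valence 4) → 0 H
  atom 20: O, bond orders sum to 2 (valence 2) → 0 H
  atom 21: C, bond orders sum to 1 (valence 4) → 3 H
  atom 22: C, bond orders sum to 4 (valence 4) → 0 H
  atom 23: C, bond orders sum to 4 (valence 4) → 0 H
  atom 24: O, bond orders sum to 1 (valence 2) → 1 H
  atom 25: O, bond orders sum to 2 (valence 2) → 0 H
Total hydrogens: 26.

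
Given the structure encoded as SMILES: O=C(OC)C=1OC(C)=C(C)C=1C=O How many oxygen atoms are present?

4

Scan the SMILES for O atoms (remember two-letter symbols like Cl and Br are single atoms).
Oxygen count: 4.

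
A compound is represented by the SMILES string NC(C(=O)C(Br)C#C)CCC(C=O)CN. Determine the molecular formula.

C10H15BrN2O2

Walk through each heavy atom and fill implicit hydrogens from standard valence (C 4, N 3, O 2, S 2, halogen 1):
  atom 1: N, bond orders sum to 1 (valence 3) → 2 H
  atom 2: C, bond orders sum to 3 (valence 4) → 1 H
  atom 3: C, bond orders sum to 4 (valence 4) → 0 H
  atom 4: O, bond orders sum to 2 (valence 2) → 0 H
  atom 5: C, bond orders sum to 3 (valence 4) → 1 H
  atom 6: Br (halogen, monovalent) → 0 H
  atom 7: C, bond orders sum to 4 (valence 4) → 0 H
  atom 8: C, bond orders sum to 3 (valence 4) → 1 H
  atom 9: C, bond orders sum to 2 (valence 4) → 2 H
  atom 10: C, bond orders sum to 2 (valence 4) → 2 H
  atom 11: C, bond orders sum to 3 (valence 4) → 1 H
  atom 12: C, bond orders sum to 3 (valence 4) → 1 H
  atom 13: O, bond orders sum to 2 (valence 2) → 0 H
  atom 14: C, bond orders sum to 2 (valence 4) → 2 H
  atom 15: N, bond orders sum to 1 (valence 3) → 2 H
Totals → C:10, H:15, Br:1, N:2, O:2.
In Hill order: C10H15BrN2O2.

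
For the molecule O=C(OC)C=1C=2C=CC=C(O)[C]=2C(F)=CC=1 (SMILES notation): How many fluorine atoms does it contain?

1

Scan the SMILES for F atoms (remember two-letter symbols like Cl and Br are single atoms).
Fluorine count: 1.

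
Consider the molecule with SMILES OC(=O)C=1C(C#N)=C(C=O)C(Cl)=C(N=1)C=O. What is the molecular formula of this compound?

Walk through each heavy atom and fill implicit hydrogens from standard valence (C 4, N 3, O 2, S 2, halogen 1):
  atom 1: O, bond orders sum to 1 (valence 2) → 1 H
  atom 2: C, bond orders sum to 4 (valence 4) → 0 H
  atom 3: O, bond orders sum to 2 (valence 2) → 0 H
  atom 4: C, bond orders sum to 4 (valence 4) → 0 H
  atom 5: C, bond orders sum to 4 (valence 4) → 0 H
  atom 6: C, bond orders sum to 4 (valence 4) → 0 H
  atom 7: N, bond orders sum to 3 (valence 3) → 0 H
  atom 8: C, bond orders sum to 4 (valence 4) → 0 H
  atom 9: C, bond orders sum to 3 (valence 4) → 1 H
  atom 10: O, bond orders sum to 2 (valence 2) → 0 H
  atom 11: C, bond orders sum to 4 (valence 4) → 0 H
  atom 12: Cl (halogen, monovalent) → 0 H
  atom 13: C, bond orders sum to 4 (valence 4) → 0 H
  atom 14: N, bond orders sum to 3 (valence 3) → 0 H
  atom 15: C, bond orders sum to 3 (valence 4) → 1 H
  atom 16: O, bond orders sum to 2 (valence 2) → 0 H
Totals → C:9, H:3, Cl:1, N:2, O:4.
In Hill order: C9H3ClN2O4.

C9H3ClN2O4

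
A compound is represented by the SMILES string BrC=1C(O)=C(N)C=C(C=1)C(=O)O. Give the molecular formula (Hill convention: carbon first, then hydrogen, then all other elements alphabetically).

C7H6BrNO3

Walk through each heavy atom and fill implicit hydrogens from standard valence (C 4, N 3, O 2, S 2, halogen 1):
  atom 1: Br (halogen, monovalent) → 0 H
  atom 2: C, bond orders sum to 4 (valence 4) → 0 H
  atom 3: C, bond orders sum to 4 (valence 4) → 0 H
  atom 4: O, bond orders sum to 1 (valence 2) → 1 H
  atom 5: C, bond orders sum to 4 (valence 4) → 0 H
  atom 6: N, bond orders sum to 1 (valence 3) → 2 H
  atom 7: C, bond orders sum to 3 (valence 4) → 1 H
  atom 8: C, bond orders sum to 4 (valence 4) → 0 H
  atom 9: C, bond orders sum to 3 (valence 4) → 1 H
  atom 10: C, bond orders sum to 4 (valence 4) → 0 H
  atom 11: O, bond orders sum to 2 (valence 2) → 0 H
  atom 12: O, bond orders sum to 1 (valence 2) → 1 H
Totals → C:7, H:6, Br:1, N:1, O:3.
In Hill order: C7H6BrNO3.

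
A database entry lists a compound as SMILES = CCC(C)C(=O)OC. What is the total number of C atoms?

6

Count every carbon token in the SMILES (each C, including those in ring-closure positions and inside branches).
Carbon count: 6.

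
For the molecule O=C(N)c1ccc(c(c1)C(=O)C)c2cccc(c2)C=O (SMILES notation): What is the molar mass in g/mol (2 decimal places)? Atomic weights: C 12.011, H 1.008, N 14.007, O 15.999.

First, the molecular formula is C16H13NO3 (counting implicit H from valence).
  C: 16 × 12.011 = 192.176
  H: 13 × 1.008 = 13.104
  N: 1 × 14.007 = 14.007
  O: 3 × 15.999 = 47.997
Sum: 16×12.011 + 13×1.008 + 1×14.007 + 3×15.999 = 267.284 → 267.28 g/mol.

267.28 g/mol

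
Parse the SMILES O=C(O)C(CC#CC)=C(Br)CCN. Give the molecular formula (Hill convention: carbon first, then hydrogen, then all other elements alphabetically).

Walk through each heavy atom and fill implicit hydrogens from standard valence (C 4, N 3, O 2, S 2, halogen 1):
  atom 1: O, bond orders sum to 2 (valence 2) → 0 H
  atom 2: C, bond orders sum to 4 (valence 4) → 0 H
  atom 3: O, bond orders sum to 1 (valence 2) → 1 H
  atom 4: C, bond orders sum to 4 (valence 4) → 0 H
  atom 5: C, bond orders sum to 2 (valence 4) → 2 H
  atom 6: C, bond orders sum to 4 (valence 4) → 0 H
  atom 7: C, bond orders sum to 4 (valence 4) → 0 H
  atom 8: C, bond orders sum to 1 (valence 4) → 3 H
  atom 9: C, bond orders sum to 4 (valence 4) → 0 H
  atom 10: Br (halogen, monovalent) → 0 H
  atom 11: C, bond orders sum to 2 (valence 4) → 2 H
  atom 12: C, bond orders sum to 2 (valence 4) → 2 H
  atom 13: N, bond orders sum to 1 (valence 3) → 2 H
Totals → C:9, H:12, Br:1, N:1, O:2.
In Hill order: C9H12BrNO2.

C9H12BrNO2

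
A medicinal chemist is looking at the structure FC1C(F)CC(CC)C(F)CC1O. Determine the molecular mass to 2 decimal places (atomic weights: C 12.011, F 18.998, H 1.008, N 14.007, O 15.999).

First, the molecular formula is C9H15F3O (counting implicit H from valence).
  C: 9 × 12.011 = 108.099
  F: 3 × 18.998 = 56.994
  H: 15 × 1.008 = 15.120
  O: 1 × 15.999 = 15.999
Sum: 9×12.011 + 3×18.998 + 15×1.008 + 1×15.999 = 196.212 → 196.21 g/mol.

196.21 g/mol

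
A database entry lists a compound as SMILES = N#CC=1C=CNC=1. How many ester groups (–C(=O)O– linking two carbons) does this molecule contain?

0

Scan the SMILES for the ester motif — none present.
Groups that are present: 1 nitrile.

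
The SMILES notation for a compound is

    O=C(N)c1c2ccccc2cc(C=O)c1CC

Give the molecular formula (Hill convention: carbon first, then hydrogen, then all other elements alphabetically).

C14H13NO2

Walk through each heavy atom and fill implicit hydrogens from standard valence (C 4, N 3, O 2, S 2, halogen 1); for lowercase aromatic atoms, an aromatic c carries 1 H when it has two neighbours and 0 H with three, and aromatic n carries 0 H:
  atom 1: O, bond orders sum to 2 (valence 2) → 0 H
  atom 2: C, bond orders sum to 4 (valence 4) → 0 H
  atom 3: N, bond orders sum to 1 (valence 3) → 2 H
  atom 4: aromatic c, 3 neighbours → 0 H
  atom 5: aromatic c, 3 neighbours → 0 H
  atom 6: aromatic c, 2 neighbours → 1 H
  atom 7: aromatic c, 2 neighbours → 1 H
  atom 8: aromatic c, 2 neighbours → 1 H
  atom 9: aromatic c, 2 neighbours → 1 H
  atom 10: aromatic c, 3 neighbours → 0 H
  atom 11: aromatic c, 2 neighbours → 1 H
  atom 12: aromatic c, 3 neighbours → 0 H
  atom 13: C, bond orders sum to 3 (valence 4) → 1 H
  atom 14: O, bond orders sum to 2 (valence 2) → 0 H
  atom 15: aromatic c, 3 neighbours → 0 H
  atom 16: C, bond orders sum to 2 (valence 4) → 2 H
  atom 17: C, bond orders sum to 1 (valence 4) → 3 H
Totals → C:14, H:13, N:1, O:2.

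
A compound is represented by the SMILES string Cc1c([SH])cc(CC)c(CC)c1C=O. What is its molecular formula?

Walk through each heavy atom and fill implicit hydrogens from standard valence (C 4, N 3, O 2, S 2, halogen 1); for lowercase aromatic atoms, an aromatic c carries 1 H when it has two neighbours and 0 H with three, and aromatic n carries 0 H:
  atom 1: C, bond orders sum to 1 (valence 4) → 3 H
  atom 2: aromatic c, 3 neighbours → 0 H
  atom 3: aromatic c, 3 neighbours → 0 H
  atom 4: S with explicit H count 1
  atom 5: aromatic c, 2 neighbours → 1 H
  atom 6: aromatic c, 3 neighbours → 0 H
  atom 7: C, bond orders sum to 2 (valence 4) → 2 H
  atom 8: C, bond orders sum to 1 (valence 4) → 3 H
  atom 9: aromatic c, 3 neighbours → 0 H
  atom 10: C, bond orders sum to 2 (valence 4) → 2 H
  atom 11: C, bond orders sum to 1 (valence 4) → 3 H
  atom 12: aromatic c, 3 neighbours → 0 H
  atom 13: C, bond orders sum to 3 (valence 4) → 1 H
  atom 14: O, bond orders sum to 2 (valence 2) → 0 H
Totals → C:12, H:16, O:1, S:1.

C12H16OS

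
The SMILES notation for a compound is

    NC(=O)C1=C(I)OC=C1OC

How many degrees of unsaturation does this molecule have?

4

Degree of unsaturation = (number of rings) + (number of π bonds).
Ring closures in the SMILES: 1.
π bonds: 3 double bonds (each 1 DoU) → 3 DoU from unsaturation.
Total DoU = 1 + 3 = 4.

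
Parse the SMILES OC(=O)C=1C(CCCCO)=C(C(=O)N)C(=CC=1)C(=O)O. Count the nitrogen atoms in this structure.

1

Scan the SMILES for N atoms (remember two-letter symbols like Cl and Br are single atoms).
Nitrogen count: 1.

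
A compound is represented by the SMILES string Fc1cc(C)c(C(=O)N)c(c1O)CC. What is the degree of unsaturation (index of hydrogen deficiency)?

5

Molecular formula: C10H12FNO2.
DoU = (2C + 2 + N − H − X) / 2, where X is the halogen count and O/S are ignored.
    = (2·10 + 2 + 1 − 12 − 1) / 2 = 10 / 2 = 5.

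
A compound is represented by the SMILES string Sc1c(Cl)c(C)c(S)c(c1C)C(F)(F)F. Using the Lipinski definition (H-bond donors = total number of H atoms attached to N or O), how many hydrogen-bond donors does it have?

0

Donors: find every N or O and count the H atoms it carries.
  (no N or O atoms present)
Lipinski HBD = 0.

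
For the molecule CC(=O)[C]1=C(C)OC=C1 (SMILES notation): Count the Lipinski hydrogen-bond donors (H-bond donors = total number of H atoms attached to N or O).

0

Donors: find every N or O and count the H atoms it carries.
  atom 3 (O): bond orders sum to 2 → 0 H
  atom 7 (O): bond orders sum to 2 → 0 H
Lipinski HBD = 0.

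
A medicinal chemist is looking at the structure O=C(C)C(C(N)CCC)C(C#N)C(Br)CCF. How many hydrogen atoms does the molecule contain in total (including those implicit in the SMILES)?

Walk through each heavy atom and fill implicit hydrogens from standard valence (C 4, N 3, O 2, S 2, halogen 1):
  atom 1: O, bond orders sum to 2 (valence 2) → 0 H
  atom 2: C, bond orders sum to 4 (valence 4) → 0 H
  atom 3: C, bond orders sum to 1 (valence 4) → 3 H
  atom 4: C, bond orders sum to 3 (valence 4) → 1 H
  atom 5: C, bond orders sum to 3 (valence 4) → 1 H
  atom 6: N, bond orders sum to 1 (valence 3) → 2 H
  atom 7: C, bond orders sum to 2 (valence 4) → 2 H
  atom 8: C, bond orders sum to 2 (valence 4) → 2 H
  atom 9: C, bond orders sum to 1 (valence 4) → 3 H
  atom 10: C, bond orders sum to 3 (valence 4) → 1 H
  atom 11: C, bond orders sum to 4 (valence 4) → 0 H
  atom 12: N, bond orders sum to 3 (valence 3) → 0 H
  atom 13: C, bond orders sum to 3 (valence 4) → 1 H
  atom 14: Br (halogen, monovalent) → 0 H
  atom 15: C, bond orders sum to 2 (valence 4) → 2 H
  atom 16: C, bond orders sum to 2 (valence 4) → 2 H
  atom 17: F (halogen, monovalent) → 0 H
Total hydrogens: 20.

20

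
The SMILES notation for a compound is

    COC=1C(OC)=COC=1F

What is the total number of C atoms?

Count every carbon token in the SMILES (each C, including those in ring-closure positions and inside branches).
Carbon count: 6.

6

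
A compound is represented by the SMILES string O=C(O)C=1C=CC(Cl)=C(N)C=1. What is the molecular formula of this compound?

Walk through each heavy atom and fill implicit hydrogens from standard valence (C 4, N 3, O 2, S 2, halogen 1):
  atom 1: O, bond orders sum to 2 (valence 2) → 0 H
  atom 2: C, bond orders sum to 4 (valence 4) → 0 H
  atom 3: O, bond orders sum to 1 (valence 2) → 1 H
  atom 4: C, bond orders sum to 4 (valence 4) → 0 H
  atom 5: C, bond orders sum to 3 (valence 4) → 1 H
  atom 6: C, bond orders sum to 3 (valence 4) → 1 H
  atom 7: C, bond orders sum to 4 (valence 4) → 0 H
  atom 8: Cl (halogen, monovalent) → 0 H
  atom 9: C, bond orders sum to 4 (valence 4) → 0 H
  atom 10: N, bond orders sum to 1 (valence 3) → 2 H
  atom 11: C, bond orders sum to 3 (valence 4) → 1 H
Totals → C:7, H:6, Cl:1, N:1, O:2.

C7H6ClNO2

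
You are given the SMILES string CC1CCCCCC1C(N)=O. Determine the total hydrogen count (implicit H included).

17

Walk through each heavy atom and fill implicit hydrogens from standard valence (C 4, N 3, O 2, S 2, halogen 1):
  atom 1: C, bond orders sum to 1 (valence 4) → 3 H
  atom 2: C, bond orders sum to 3 (valence 4) → 1 H
  atom 3: C, bond orders sum to 2 (valence 4) → 2 H
  atom 4: C, bond orders sum to 2 (valence 4) → 2 H
  atom 5: C, bond orders sum to 2 (valence 4) → 2 H
  atom 6: C, bond orders sum to 2 (valence 4) → 2 H
  atom 7: C, bond orders sum to 2 (valence 4) → 2 H
  atom 8: C, bond orders sum to 3 (valence 4) → 1 H
  atom 9: C, bond orders sum to 4 (valence 4) → 0 H
  atom 10: N, bond orders sum to 1 (valence 3) → 2 H
  atom 11: O, bond orders sum to 2 (valence 2) → 0 H
Total hydrogens: 17.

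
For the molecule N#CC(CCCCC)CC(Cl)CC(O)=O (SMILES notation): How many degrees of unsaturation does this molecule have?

Degree of unsaturation = (number of rings) + (number of π bonds).
Ring closures in the SMILES: 0.
π bonds: 1 double bond (each 1 DoU), 1 triple bond (each 2 DoU) → 3 DoU from unsaturation.
Total DoU = 0 + 3 = 3.

3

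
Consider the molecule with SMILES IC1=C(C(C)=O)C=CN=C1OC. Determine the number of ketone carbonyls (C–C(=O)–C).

The ketone motif appears at heavy-atom position 4 in the SMILES.
Other groups present: 1 ether.
Ketone count: 1.

1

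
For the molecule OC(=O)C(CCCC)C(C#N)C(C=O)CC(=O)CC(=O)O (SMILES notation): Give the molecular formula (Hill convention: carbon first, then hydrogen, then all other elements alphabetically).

C14H19NO6

Walk through each heavy atom and fill implicit hydrogens from standard valence (C 4, N 3, O 2, S 2, halogen 1):
  atom 1: O, bond orders sum to 1 (valence 2) → 1 H
  atom 2: C, bond orders sum to 4 (valence 4) → 0 H
  atom 3: O, bond orders sum to 2 (valence 2) → 0 H
  atom 4: C, bond orders sum to 3 (valence 4) → 1 H
  atom 5: C, bond orders sum to 2 (valence 4) → 2 H
  atom 6: C, bond orders sum to 2 (valence 4) → 2 H
  atom 7: C, bond orders sum to 2 (valence 4) → 2 H
  atom 8: C, bond orders sum to 1 (valence 4) → 3 H
  atom 9: C, bond orders sum to 3 (valence 4) → 1 H
  atom 10: C, bond orders sum to 4 (valence 4) → 0 H
  atom 11: N, bond orders sum to 3 (valence 3) → 0 H
  atom 12: C, bond orders sum to 3 (valence 4) → 1 H
  atom 13: C, bond orders sum to 3 (valence 4) → 1 H
  atom 14: O, bond orders sum to 2 (valence 2) → 0 H
  atom 15: C, bond orders sum to 2 (valence 4) → 2 H
  atom 16: C, bond orders sum to 4 (valence 4) → 0 H
  atom 17: O, bond orders sum to 2 (valence 2) → 0 H
  atom 18: C, bond orders sum to 2 (valence 4) → 2 H
  atom 19: C, bond orders sum to 4 (valence 4) → 0 H
  atom 20: O, bond orders sum to 2 (valence 2) → 0 H
  atom 21: O, bond orders sum to 1 (valence 2) → 1 H
Totals → C:14, H:19, N:1, O:6.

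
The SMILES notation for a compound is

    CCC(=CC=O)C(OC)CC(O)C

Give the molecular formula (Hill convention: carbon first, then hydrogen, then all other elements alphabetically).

Walk through each heavy atom and fill implicit hydrogens from standard valence (C 4, N 3, O 2, S 2, halogen 1):
  atom 1: C, bond orders sum to 1 (valence 4) → 3 H
  atom 2: C, bond orders sum to 2 (valence 4) → 2 H
  atom 3: C, bond orders sum to 4 (valence 4) → 0 H
  atom 4: C, bond orders sum to 3 (valence 4) → 1 H
  atom 5: C, bond orders sum to 3 (valence 4) → 1 H
  atom 6: O, bond orders sum to 2 (valence 2) → 0 H
  atom 7: C, bond orders sum to 3 (valence 4) → 1 H
  atom 8: O, bond orders sum to 2 (valence 2) → 0 H
  atom 9: C, bond orders sum to 1 (valence 4) → 3 H
  atom 10: C, bond orders sum to 2 (valence 4) → 2 H
  atom 11: C, bond orders sum to 3 (valence 4) → 1 H
  atom 12: O, bond orders sum to 1 (valence 2) → 1 H
  atom 13: C, bond orders sum to 1 (valence 4) → 3 H
Totals → C:10, H:18, O:3.

C10H18O3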